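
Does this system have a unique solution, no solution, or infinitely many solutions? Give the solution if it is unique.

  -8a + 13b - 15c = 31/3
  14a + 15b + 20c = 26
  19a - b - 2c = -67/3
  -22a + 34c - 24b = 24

a = -1, b = 4/3, c = 1

Row-reduce the augmented matrix:
R1 ← R1 / (-8).
R2 ← R2 − 14·R1.
R3 ← R3 − 19·R1.
R4 ← R4 + 22·R1.
R2 ← R2 / (151/4).
R1 ← R1 + 13/8·R2.
R3 ← R3 − 239/8·R2.
R4 ← R4 + 239/4·R2.
R3 ← R3 / (-9869/302).
R1 ← R1 − 485/302·R3.
R2 ← R2 + 25/151·R3.
R4 ← R4 − 9869/151·R3.
R4 reduces to 0 = 0, so the extra equation is consistent.
Reading off the reduced rows gives a = -1, b = 4/3, c = 1.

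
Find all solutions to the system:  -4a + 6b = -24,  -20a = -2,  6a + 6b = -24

no solution

Row-reduce:
R1 ← R1 / (-4).
R2 ← R2 + 20·R1.
R3 ← R3 − 6·R1.
R2 ← R2 / (-30).
R1 ← R1 + 3/2·R2.
R3 ← R3 − 15·R2.
Row 3 reduces to 0 = -1, a contradiction. The system is inconsistent.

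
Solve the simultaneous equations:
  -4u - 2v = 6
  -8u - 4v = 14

no solution

Row-reduce:
R1 ← R1 / (-4).
R2 ← R2 + 8·R1.
Row 2 reduces to 0 = 2, a contradiction. The system is inconsistent.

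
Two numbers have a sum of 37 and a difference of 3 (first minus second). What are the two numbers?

first number: 20, second number: 17

Let x = first number, y = second number.
  x + y = 37
  x - y = 3
From equation 1: x = 37 − y.
Substitute into equation 2 and solve: y = 17.
Then x = 20.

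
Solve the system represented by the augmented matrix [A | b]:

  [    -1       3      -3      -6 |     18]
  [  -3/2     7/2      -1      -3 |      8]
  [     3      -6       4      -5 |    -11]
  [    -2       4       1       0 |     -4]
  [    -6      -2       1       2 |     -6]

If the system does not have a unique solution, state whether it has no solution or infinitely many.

no solution

Row-reduce:
R1 ← R1 / (-1).
R2 ← R2 + 3/2·R1.
R3 ← R3 − 3·R1.
R4 ← R4 + 2·R1.
R5 ← R5 + 6·R1.
R2 ← R2 / (-1).
R1 ← R1 + 3·R2.
R3 ← R3 − 3·R2.
R4 ← R4 + 2·R2.
R5 ← R5 + 20·R2.
R3 ← R3 / (11/2).
R1 ← R1 + 15/2·R3.
R2 ← R2 + 7/2·R3.
R5 ← R5 + 51·R3.
Swap R4 and R5.
R4 ← R4 / (-1412/11).
R1 ← R1 + 207/11·R4.
R2 ← R2 + 101/11·R4.
R3 ← R3 + 10/11·R4.
Row 5 reduces to 0 = -2, a contradiction. The system is inconsistent.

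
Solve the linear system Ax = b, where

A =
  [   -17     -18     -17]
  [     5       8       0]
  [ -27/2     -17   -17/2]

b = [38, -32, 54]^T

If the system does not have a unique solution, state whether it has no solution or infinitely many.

Row-reduce:
R1 ← R1 / (-17).
R2 ← R2 − 5·R1.
R3 ← R3 + 27/2·R1.
R2 ← R2 / (46/17).
R1 ← R1 − 18/17·R2.
R3 ← R3 + 46/17·R2.
Row 3 reduces to 0 = 3, a contradiction. The system is inconsistent.

no solution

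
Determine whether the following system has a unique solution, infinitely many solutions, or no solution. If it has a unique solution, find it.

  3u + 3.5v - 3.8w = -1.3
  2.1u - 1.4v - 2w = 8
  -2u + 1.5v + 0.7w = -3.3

Row-reduce the augmented matrix:
R1 ← R1 / (3).
R2 ← R2 − 21/10·R1.
R3 ← R3 + 2·R1.
R2 ← R2 / (-77/20).
R1 ← R1 − 7/6·R2.
R3 ← R3 − 23/6·R2.
R3 ← R3 / (-247/210).
R1 ← R1 + 16/15·R3.
R2 ← R2 + 6/35·R3.
Reading off the reduced rows gives u = -2, v = -3, w = -4.

u = -2, v = -3, w = -4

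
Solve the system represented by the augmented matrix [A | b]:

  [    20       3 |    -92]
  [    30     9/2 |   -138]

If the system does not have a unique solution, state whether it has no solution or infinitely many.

infinitely many solutions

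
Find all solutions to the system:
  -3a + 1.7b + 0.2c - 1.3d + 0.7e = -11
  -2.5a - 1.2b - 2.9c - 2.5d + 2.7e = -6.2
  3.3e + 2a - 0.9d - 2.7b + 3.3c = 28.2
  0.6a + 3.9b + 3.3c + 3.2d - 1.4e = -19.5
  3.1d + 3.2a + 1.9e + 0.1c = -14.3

a = 3, b = -5, c = 4, d = -6, e = -3

Row-reduce the augmented matrix:
R1 ← R1 / (-3).
R2 ← R2 + 5/2·R1.
R3 ← R3 − 2·R1.
R4 ← R4 − 3/5·R1.
R5 ← R5 − 16/5·R1.
R2 ← R2 / (-157/60).
R1 ← R1 + 17/30·R2.
R3 ← R3 + 47/30·R2.
R4 ← R4 − 106/25·R2.
R5 ← R5 − 136/75·R2.
R3 ← R3 / (8273/1570).
R1 ← R1 − 469/785·R3.
R2 ← R2 − 184/157·R3.
R4 ← R4 + 12789/7850·R3.
R5 ← R5 + 14223/7850·R3.
R4 ← R4 / (149117/413650).
R1 ← R1 − 34923/41365·R4.
R2 ← R2 − 6169/8273·R4.
R3 ← R3 + 1442/8273·R4.
R5 ← R5 − 171989/413650·R4.
R5 ← R5 / (1177281/745585).
R1 ← R1 + 1173030/149117·R5.
R2 ← R2 + 1111144/149117·R5.
R3 ← R3 − 282886/149117·R5.
R4 ← R4 − 1217185/149117·R5.
Reading off the reduced rows gives a = 3, b = -5, c = 4, d = -6, e = -3.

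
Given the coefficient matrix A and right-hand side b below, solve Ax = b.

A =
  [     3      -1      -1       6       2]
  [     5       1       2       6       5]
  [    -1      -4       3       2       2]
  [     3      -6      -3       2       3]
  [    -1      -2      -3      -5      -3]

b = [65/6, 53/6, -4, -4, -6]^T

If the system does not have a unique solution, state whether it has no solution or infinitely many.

x_1 = 2, x_2 = 1/2, x_3 = 2/3, x_4 = 2, x_5 = -3

Row-reduce the augmented matrix:
R1 ← R1 / (3).
R2 ← R2 − 5·R1.
R3 ← R3 + 1·R1.
R4 ← R4 − 3·R1.
R5 ← R5 + 1·R1.
R2 ← R2 / (8/3).
R1 ← R1 + 1/3·R2.
R3 ← R3 + 13/3·R2.
R4 ← R4 + 5·R2.
R5 ← R5 + 7/3·R2.
R3 ← R3 / (69/8).
R1 ← R1 − 1/8·R3.
R2 ← R2 − 11/8·R3.
R4 ← R4 − 39/8·R3.
R5 ← R5 + 1/8·R3.
R4 ← R4 / (-232/23).
R1 ← R1 − 106/69·R4.
R2 ← R2 + 76/69·R4.
R3 ← R3 + 20/69·R4.
R5 ← R5 + 451/69·R4.
R5 ← R5 / (-1045/696).
R1 ← R1 − 335/348·R5.
R2 ← R2 + 61/174·R5.
R3 ← R3 − 103/174·R5.
R4 ← R4 + 25/232·R5.
Reading off the reduced rows gives x_1 = 2, x_2 = 1/2, x_3 = 2/3, x_4 = 2, x_5 = -3.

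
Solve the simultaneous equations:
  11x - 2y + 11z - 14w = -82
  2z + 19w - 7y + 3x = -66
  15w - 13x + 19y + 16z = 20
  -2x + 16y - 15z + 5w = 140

x = -3, y = 4, z = -5, w = -1

Row-reduce the augmented matrix:
R1 ← R1 / (11).
R2 ← R2 − 3·R1.
R3 ← R3 + 13·R1.
R4 ← R4 + 2·R1.
R2 ← R2 / (-71/11).
R1 ← R1 + 2/11·R2.
R3 ← R3 − 183/11·R2.
R4 ← R4 − 172/11·R2.
R3 ← R3 / (1876/71).
R1 ← R1 − 73/71·R3.
R2 ← R2 − 11/71·R3.
R4 ← R4 + 1095/71·R3.
R4 ← R4 / (85507/938).
R1 ← R1 + 3887/938·R4.
R2 ← R2 + 3631/938·R4.
R3 ← R3 − 2033/938·R4.
Reading off the reduced rows gives x = -3, y = 4, z = -5, w = -1.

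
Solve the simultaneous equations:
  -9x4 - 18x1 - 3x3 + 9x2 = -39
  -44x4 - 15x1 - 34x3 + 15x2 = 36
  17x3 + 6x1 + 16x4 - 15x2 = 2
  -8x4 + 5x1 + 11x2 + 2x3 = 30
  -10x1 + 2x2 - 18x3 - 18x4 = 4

no solution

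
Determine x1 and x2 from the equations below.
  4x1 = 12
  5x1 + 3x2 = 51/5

x1 = 3, x2 = -8/5

Row-reduce the augmented matrix:
R1 ← R1 / (4).
R2 ← R2 − 5·R1.
R2 ← R2 / (3).
Reading off the reduced rows gives x1 = 3, x2 = -8/5.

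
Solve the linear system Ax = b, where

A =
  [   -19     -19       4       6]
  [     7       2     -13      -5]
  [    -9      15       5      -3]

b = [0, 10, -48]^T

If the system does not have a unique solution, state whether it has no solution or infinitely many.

infinitely many solutions

Row-reduce:
R1 ← R1 / (-19).
R2 ← R2 − 7·R1.
R3 ← R3 + 9·R1.
R2 ← R2 / (-5).
R1 ← R1 − 1·R2.
R3 ← R3 − 24·R2.
R3 ← R3 / (-4961/95).
R1 ← R1 + 239/95·R3.
R2 ← R2 − 219/95·R3.
Rank is 3 with 4 unknowns, leaving x_4 free.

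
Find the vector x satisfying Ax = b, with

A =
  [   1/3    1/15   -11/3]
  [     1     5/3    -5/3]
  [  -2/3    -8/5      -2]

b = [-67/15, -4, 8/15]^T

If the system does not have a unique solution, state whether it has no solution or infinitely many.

no solution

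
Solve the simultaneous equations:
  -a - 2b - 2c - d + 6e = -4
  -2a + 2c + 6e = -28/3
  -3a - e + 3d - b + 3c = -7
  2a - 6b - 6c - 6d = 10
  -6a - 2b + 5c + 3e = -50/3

a = 2, b = -1/3, c = -2/3, d = 0, e = -2/3

Row-reduce the augmented matrix:
R1 ← R1 / (-1).
R2 ← R2 + 2·R1.
R3 ← R3 + 3·R1.
R4 ← R4 − 2·R1.
R5 ← R5 + 6·R1.
R2 ← R2 / (4).
R1 ← R1 − 2·R2.
R3 ← R3 − 5·R2.
R4 ← R4 + 10·R2.
R5 ← R5 − 10·R2.
R3 ← R3 / (3/2).
R1 ← R1 + 1·R3.
R2 ← R2 − 3/2·R3.
R4 ← R4 − 5·R3.
R5 ← R5 − 2·R3.
R4 ← R4 / (-44/3).
R1 ← R1 − 7/3·R4.
R2 ← R2 + 3·R4.
R3 ← R3 − 7/3·R4.
R5 ← R5 + 11/3·R4.
R5 ← R5 / (-23/2).
R1 ← R1 + 111/22·R5.
R2 ← R2 − 61/22·R5.
R3 ← R3 + 45/22·R5.
R4 ← R4 + 53/22·R5.
Reading off the reduced rows gives a = 2, b = -1/3, c = -2/3, d = 0, e = -2/3.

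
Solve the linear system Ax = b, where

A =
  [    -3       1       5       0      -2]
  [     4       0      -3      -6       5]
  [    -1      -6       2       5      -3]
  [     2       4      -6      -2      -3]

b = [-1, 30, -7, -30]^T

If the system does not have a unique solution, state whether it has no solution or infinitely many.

infinitely many solutions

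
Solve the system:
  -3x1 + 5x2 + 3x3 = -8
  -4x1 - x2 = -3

Row-reduce:
R1 ← R1 / (-3).
R2 ← R2 + 4·R1.
R2 ← R2 / (-23/3).
R1 ← R1 + 5/3·R2.
Rank is 2 with 3 unknowns, leaving x3 free.

infinitely many solutions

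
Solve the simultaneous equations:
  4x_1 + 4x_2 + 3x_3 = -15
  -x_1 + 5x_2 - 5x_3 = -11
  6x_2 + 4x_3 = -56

Row-reduce the augmented matrix:
R1 ← R1 / (4).
R2 ← R2 + 1·R1.
R2 ← R2 / (6).
R1 ← R1 − 1·R2.
R3 ← R3 − 6·R2.
R3 ← R3 / (33/4).
R1 ← R1 − 35/24·R3.
R2 ← R2 + 17/24·R3.
Reading off the reduced rows gives x_1 = 6, x_2 = -6, x_3 = -5.

x_1 = 6, x_2 = -6, x_3 = -5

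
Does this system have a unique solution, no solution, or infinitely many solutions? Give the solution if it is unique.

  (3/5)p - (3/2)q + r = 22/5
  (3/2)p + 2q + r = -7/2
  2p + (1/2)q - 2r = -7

Row-reduce the augmented matrix:
R1 ← R1 / (3/5).
R2 ← R2 − 3/2·R1.
R3 ← R3 − 2·R1.
R2 ← R2 / (23/4).
R1 ← R1 + 5/2·R2.
R3 ← R3 − 11/2·R2.
R3 ← R3 / (-269/69).
R1 ← R1 − 70/69·R3.
R2 ← R2 + 6/23·R3.
Reading off the reduced rows gives p = -1, q = -2, r = 2.

p = -1, q = -2, r = 2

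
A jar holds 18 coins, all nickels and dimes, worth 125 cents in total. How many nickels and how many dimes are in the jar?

Let n = nickels, d = dimes.
  n + d = 18
  5n + 10d = 125
Row-reduce the augmented matrix:
R2 ← R2 − 5·R1.
R2 ← R2 / (5).
R1 ← R1 − 1·R2.
Reading off the reduced rows gives n = 11, d = 7.

nickels: 11, dimes: 7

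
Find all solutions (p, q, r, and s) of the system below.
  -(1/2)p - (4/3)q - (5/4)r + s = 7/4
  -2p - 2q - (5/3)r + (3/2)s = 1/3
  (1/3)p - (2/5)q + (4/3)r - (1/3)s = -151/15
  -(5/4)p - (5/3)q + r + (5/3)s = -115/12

p = 1, q = 6, r = -5, s = 4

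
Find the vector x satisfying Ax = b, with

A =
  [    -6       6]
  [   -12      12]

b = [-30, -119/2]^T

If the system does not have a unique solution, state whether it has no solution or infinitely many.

Row-reduce:
R1 ← R1 / (-6).
R2 ← R2 + 12·R1.
Row 2 reduces to 0 = 1/2, a contradiction. The system is inconsistent.

no solution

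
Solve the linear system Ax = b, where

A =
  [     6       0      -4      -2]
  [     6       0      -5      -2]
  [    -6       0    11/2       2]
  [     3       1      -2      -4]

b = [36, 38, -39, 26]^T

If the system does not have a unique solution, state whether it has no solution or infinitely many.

infinitely many solutions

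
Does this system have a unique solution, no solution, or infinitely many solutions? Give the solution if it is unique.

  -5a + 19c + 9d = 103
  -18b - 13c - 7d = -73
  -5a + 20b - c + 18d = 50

infinitely many solutions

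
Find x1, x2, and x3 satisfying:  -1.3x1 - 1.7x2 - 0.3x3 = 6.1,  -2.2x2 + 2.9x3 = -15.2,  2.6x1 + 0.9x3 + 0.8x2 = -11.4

x1 = -2, x2 = -1, x3 = -6

Row-reduce the augmented matrix:
R1 ← R1 / (-13/10).
R3 ← R3 − 13/5·R1.
R2 ← R2 / (-11/5).
R1 ← R1 − 17/13·R2.
R3 ← R3 + 13/5·R2.
R3 ← R3 / (-172/55).
R1 ← R1 − 43/22·R3.
R2 ← R2 + 29/22·R3.
Reading off the reduced rows gives x1 = -2, x2 = -1, x3 = -6.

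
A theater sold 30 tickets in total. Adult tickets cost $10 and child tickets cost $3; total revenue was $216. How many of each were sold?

Let a = adult tickets, c = child tickets.
  a + c = 30
  10a + 3c = 216
From equation 1: a = 30 − c.
Substitute into equation 2 and solve: c = 12.
Then a = 18.

adult tickets: 18, child tickets: 12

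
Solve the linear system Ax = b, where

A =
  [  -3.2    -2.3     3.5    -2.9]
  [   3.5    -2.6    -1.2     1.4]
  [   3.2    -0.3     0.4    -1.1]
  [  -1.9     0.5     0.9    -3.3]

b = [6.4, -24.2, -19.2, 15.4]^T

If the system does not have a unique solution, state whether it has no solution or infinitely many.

x_1 = -6, x_2 = 2, x_3 = -4, x_4 = -2

Row-reduce the augmented matrix:
R1 ← R1 / (-16/5).
R2 ← R2 − 7/2·R1.
R3 ← R3 − 16/5·R1.
R4 ← R4 + 19/10·R1.
R2 ← R2 / (-1637/320).
R1 ← R1 − 23/32·R2.
R3 ← R3 + 13/5·R2.
R4 ← R4 − 597/320·R2.
R3 ← R3 / (41977/16370).
R1 ← R1 + 1186/1637·R3.
R2 ← R2 + 841/1637·R3.
R4 ← R4 + 1798/8185·R3.
R4 ← R4 / (-522578/209885).
R1 ← R1 + 9168/41977·R4.
R2 ← R2 + 11527/41977·R4.
R3 ← R3 + 50738/41977·R4.
Reading off the reduced rows gives x_1 = -6, x_2 = 2, x_3 = -4, x_4 = -2.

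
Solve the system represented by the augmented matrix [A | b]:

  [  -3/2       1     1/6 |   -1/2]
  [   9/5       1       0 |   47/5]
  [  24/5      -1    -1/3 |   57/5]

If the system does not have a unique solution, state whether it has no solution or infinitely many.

no solution

Row-reduce:
R1 ← R1 / (-3/2).
R2 ← R2 − 9/5·R1.
R3 ← R3 − 24/5·R1.
R2 ← R2 / (11/5).
R1 ← R1 + 2/3·R2.
R3 ← R3 − 11/5·R2.
Row 3 reduces to 0 = 1, a contradiction. The system is inconsistent.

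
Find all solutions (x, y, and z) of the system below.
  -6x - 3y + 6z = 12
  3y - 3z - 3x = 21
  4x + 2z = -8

x = -3, y = 6, z = 2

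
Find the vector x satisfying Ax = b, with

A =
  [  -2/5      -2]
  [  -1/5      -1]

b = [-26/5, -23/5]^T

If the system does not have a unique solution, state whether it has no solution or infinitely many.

no solution

Row-reduce:
R1 ← R1 / (-2/5).
R2 ← R2 + 1/5·R1.
Row 2 reduces to 0 = -2, a contradiction. The system is inconsistent.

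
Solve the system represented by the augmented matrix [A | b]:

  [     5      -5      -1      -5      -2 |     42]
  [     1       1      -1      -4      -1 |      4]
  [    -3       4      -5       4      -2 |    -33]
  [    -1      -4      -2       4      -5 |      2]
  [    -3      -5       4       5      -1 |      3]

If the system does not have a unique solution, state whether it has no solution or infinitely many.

Row-reduce the augmented matrix:
R1 ← R1 / (5).
R2 ← R2 − 1·R1.
R3 ← R3 + 3·R1.
R4 ← R4 + 1·R1.
R5 ← R5 + 3·R1.
R2 ← R2 / (2).
R1 ← R1 + 1·R2.
R3 ← R3 − 1·R2.
R4 ← R4 + 5·R2.
R5 ← R5 + 8·R2.
R3 ← R3 / (-26/5).
R1 ← R1 + 3/5·R3.
R2 ← R2 + 2/5·R3.
R4 ← R4 + 21/5·R3.
R5 ← R5 − 1/5·R3.
R4 ← R4 / (-339/52).
R1 ← R1 + 145/52·R4.
R2 ← R2 + 22/13·R4.
R3 ← R3 + 25/52·R4.
R5 ← R5 + 515/52·R4.
R5 ← R5 / (250/113).
R1 ← R1 − 179/113·R5.
R2 ← R2 − 125/113·R5.
R3 ← R3 − 101/113·R5.
R4 ← R4 − 79/113·R5.
Reading off the reduced rows gives x_1 = 2, x_2 = -5, x_3 = -1, x_4 = -2, x_5 = 2.

x_1 = 2, x_2 = -5, x_3 = -1, x_4 = -2, x_5 = 2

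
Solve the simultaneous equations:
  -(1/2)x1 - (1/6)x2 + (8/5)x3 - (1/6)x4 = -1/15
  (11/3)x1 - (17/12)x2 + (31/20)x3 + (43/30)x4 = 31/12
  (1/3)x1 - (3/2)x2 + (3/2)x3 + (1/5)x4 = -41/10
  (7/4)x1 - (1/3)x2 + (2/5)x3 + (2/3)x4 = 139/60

infinitely many solutions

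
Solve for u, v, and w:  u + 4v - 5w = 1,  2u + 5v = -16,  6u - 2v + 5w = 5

u = 2, v = -4, w = -3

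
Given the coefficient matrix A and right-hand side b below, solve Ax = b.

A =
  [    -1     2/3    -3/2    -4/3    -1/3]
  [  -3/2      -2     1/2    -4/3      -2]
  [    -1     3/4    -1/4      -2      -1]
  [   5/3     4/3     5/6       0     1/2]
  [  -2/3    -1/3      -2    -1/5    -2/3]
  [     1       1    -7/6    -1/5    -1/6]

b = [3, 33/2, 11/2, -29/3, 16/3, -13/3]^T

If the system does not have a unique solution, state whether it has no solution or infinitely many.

Row-reduce the augmented matrix:
R1 ← R1 / (-1).
R2 ← R2 + 3/2·R1.
R3 ← R3 + 1·R1.
R4 ← R4 − 5/3·R1.
R5 ← R5 + 2/3·R1.
R6 ← R6 − 1·R1.
R2 ← R2 / (-3).
R1 ← R1 + 2/3·R2.
R3 ← R3 − 1/12·R2.
R4 ← R4 − 22/9·R2.
R5 ← R5 + 7/9·R2.
R6 ← R6 − 5/3·R2.
R3 ← R3 / (191/144).
R1 ← R1 − 8/9·R3.
R2 ← R2 + 11/12·R3.
R4 ← R4 − 31/54·R3.
R5 ← R5 + 185/108·R3.
R6 ← R6 + 41/36·R3.
R4 ← R4 / (-2404/1719).
R1 ← R1 − 928/573·R4.
R2 ← R2 + 128/191·R4.
R3 ← R3 + 280/573·R4.
R5 ← R5 + 2759/8595·R4.
R6 ← R6 + 14779/8595·R4.
R5 ← R5 / (-53903/72120).
R1 ← R1 − 10/601·R5.
R2 ← R2 − 286/601·R5.
R3 ← R3 + 117/601·R5.
R4 ← R4 − 3339/4808·R5.
R6 ← R6 + 53903/72120·R5.
R6 reduces to 0 = 0, so the extra equation is consistent.
Reading off the reduced rows gives x_1 = -3, x_2 = -2, x_3 = 0, x_4 = 0, x_5 = -4.

x_1 = -3, x_2 = -2, x_3 = 0, x_4 = 0, x_5 = -4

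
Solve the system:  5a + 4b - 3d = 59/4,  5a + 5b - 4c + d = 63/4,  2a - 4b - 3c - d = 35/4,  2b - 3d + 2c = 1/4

Row-reduce the augmented matrix:
R1 ← R1 / (5).
R2 ← R2 − 5·R1.
R3 ← R3 − 2·R1.
R1 ← R1 − 4/5·R2.
R3 ← R3 + 28/5·R2.
R4 ← R4 − 2·R2.
R3 ← R3 / (-127/5).
R1 ← R1 − 16/5·R3.
R2 ← R2 + 4·R3.
R4 ← R4 − 10·R3.
R4 ← R4 / (-267/127).
R1 ← R1 + 121/127·R4.
R2 ← R2 − 56/127·R4.
R3 ← R3 + 113/127·R4.
Reading off the reduced rows gives a = 5/2, b = 0, c = -1, d = -3/4.

a = 5/2, b = 0, c = -1, d = -3/4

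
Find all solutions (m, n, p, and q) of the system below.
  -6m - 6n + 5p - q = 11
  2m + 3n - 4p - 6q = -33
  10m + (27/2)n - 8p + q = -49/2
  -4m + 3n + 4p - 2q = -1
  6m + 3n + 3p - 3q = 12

Row-reduce:
R1 ← R1 / (-6).
R2 ← R2 − 2·R1.
R3 ← R3 − 10·R1.
R4 ← R4 + 4·R1.
R5 ← R5 − 6·R1.
R1 ← R1 − 1·R2.
R3 ← R3 − 7/2·R2.
R4 ← R4 − 7·R2.
R5 ← R5 + 3·R2.
R3 ← R3 / (17/2).
R1 ← R1 − 3/2·R3.
R2 ← R2 + 7/3·R3.
R4 ← R4 − 17·R3.
R5 ← R5 − 1·R3.
Swap R4 and R5.
R4 ← R4 / (-434/17).
R1 ← R1 − 46/17·R4.
R2 ← R2 + 22/51·R4.
R3 ← R3 − 43/17·R4.
Row 5 reduces to 0 = 4, a contradiction. The system is inconsistent.

no solution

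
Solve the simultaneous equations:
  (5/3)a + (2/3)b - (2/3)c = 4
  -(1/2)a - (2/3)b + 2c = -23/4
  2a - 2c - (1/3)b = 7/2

Row-reduce the augmented matrix:
R1 ← R1 / (5/3).
R2 ← R2 + 1/2·R1.
R3 ← R3 − 2·R1.
R2 ← R2 / (-7/15).
R1 ← R1 − 2/5·R2.
R3 ← R3 + 17/15·R2.
R3 ← R3 / (-39/7).
R1 ← R1 − 8/7·R3.
R2 ← R2 + 27/7·R3.
Reading off the reduced rows gives a = 1/2, b = 3, c = -7/4.

a = 1/2, b = 3, c = -7/4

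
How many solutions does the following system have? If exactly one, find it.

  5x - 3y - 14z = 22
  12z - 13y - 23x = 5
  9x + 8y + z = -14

no solution

Row-reduce:
R1 ← R1 / (5).
R2 ← R2 + 23·R1.
R3 ← R3 − 9·R1.
R2 ← R2 / (-134/5).
R1 ← R1 + 3/5·R2.
R3 ← R3 − 67/5·R2.
Row 3 reduces to 0 = -1/2, a contradiction. The system is inconsistent.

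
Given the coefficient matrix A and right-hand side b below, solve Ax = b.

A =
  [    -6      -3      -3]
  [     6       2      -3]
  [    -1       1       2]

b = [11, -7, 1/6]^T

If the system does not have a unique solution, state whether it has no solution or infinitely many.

Row-reduce the augmented matrix:
R1 ← R1 / (-6).
R2 ← R2 − 6·R1.
R3 ← R3 + 1·R1.
R2 ← R2 / (-1).
R1 ← R1 − 1/2·R2.
R3 ← R3 − 3/2·R2.
R3 ← R3 / (-13/2).
R1 ← R1 + 5/2·R3.
R2 ← R2 − 6·R3.
Reading off the reduced rows gives x_1 = -3/2, x_2 = 0, x_3 = -2/3.

x_1 = -3/2, x_2 = 0, x_3 = -2/3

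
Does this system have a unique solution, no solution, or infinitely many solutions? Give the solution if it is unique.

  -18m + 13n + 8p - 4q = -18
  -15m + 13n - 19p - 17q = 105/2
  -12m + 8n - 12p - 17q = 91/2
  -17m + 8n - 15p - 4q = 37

m = -1, n = -2, p = -2, q = -3/2

Row-reduce the augmented matrix:
R1 ← R1 / (-18).
R2 ← R2 + 15·R1.
R3 ← R3 + 12·R1.
R4 ← R4 + 17·R1.
R2 ← R2 / (13/6).
R1 ← R1 + 13/18·R2.
R3 ← R3 + 2/3·R2.
R4 ← R4 + 77/18·R2.
R3 ← R3 / (-328/13).
R1 ← R1 + 9·R3.
R2 ← R2 + 154/13·R3.
R4 ← R4 + 952/13·R3.
R4 ← R4 / (3272/123).
R1 ← R1 − 2243/984·R4.
R2 ← R2 − 393/164·R4.
R3 ← R3 − 241/328·R4.
Reading off the reduced rows gives m = -1, n = -2, p = -2, q = -3/2.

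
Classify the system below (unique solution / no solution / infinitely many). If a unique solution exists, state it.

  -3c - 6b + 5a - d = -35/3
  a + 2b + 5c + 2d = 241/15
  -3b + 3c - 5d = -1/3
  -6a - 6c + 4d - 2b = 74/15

Row-reduce the augmented matrix:
R1 ← R1 / (5).
R2 ← R2 − 1·R1.
R4 ← R4 + 6·R1.
R2 ← R2 / (16/5).
R1 ← R1 + 6/5·R2.
R3 ← R3 + 3·R2.
R4 ← R4 + 46/5·R2.
R3 ← R3 / (33/4).
R1 ← R1 − 3/2·R3.
R2 ← R2 − 7/4·R3.
R4 ← R4 − 13/2·R3.
R4 ← R4 / (755/66).
R1 ← R1 − 51/44·R4.
R2 ← R2 − 173/132·R4.
R3 ← R3 + 47/132·R4.
Reading off the reduced rows gives a = -8/5, b = -4/3, c = 3, d = 8/3.

a = -8/5, b = -4/3, c = 3, d = 8/3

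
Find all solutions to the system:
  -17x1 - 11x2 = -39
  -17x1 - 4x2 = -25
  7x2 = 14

x1 = 1, x2 = 2

Row-reduce the augmented matrix:
R1 ← R1 / (-17).
R2 ← R2 + 17·R1.
R2 ← R2 / (7).
R1 ← R1 − 11/17·R2.
R3 ← R3 − 7·R2.
R3 reduces to 0 = 0, so the extra equation is consistent.
Reading off the reduced rows gives x1 = 1, x2 = 2.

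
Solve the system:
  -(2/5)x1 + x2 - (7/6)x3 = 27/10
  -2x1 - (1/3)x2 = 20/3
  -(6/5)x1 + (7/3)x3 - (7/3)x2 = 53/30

Row-reduce:
R1 ← R1 / (-2/5).
R2 ← R2 + 2·R1.
R3 ← R3 + 6/5·R1.
R2 ← R2 / (-16/3).
R1 ← R1 + 5/2·R2.
R3 ← R3 + 16/3·R2.
Row 3 reduces to 0 = 1/2, a contradiction. The system is inconsistent.

no solution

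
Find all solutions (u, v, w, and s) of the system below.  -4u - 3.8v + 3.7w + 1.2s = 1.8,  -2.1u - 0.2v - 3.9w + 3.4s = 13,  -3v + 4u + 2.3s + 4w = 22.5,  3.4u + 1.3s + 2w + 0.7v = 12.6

Row-reduce the augmented matrix:
R1 ← R1 / (-4).
R2 ← R2 + 21/10·R1.
R3 ← R3 − 4·R1.
R4 ← R4 − 17/5·R1.
R2 ← R2 / (359/200).
R1 ← R1 − 19/20·R2.
R3 ← R3 + 34/5·R2.
R4 ← R4 + 253/100·R2.
R3 ← R3 / (-10363/718).
R1 ← R1 − 778/359·R3.
R2 ← R2 + 2337/718·R3.
R4 ← R4 + 4437/1436·R3.
R4 ← R4 / (669139/207260).
R1 ← R1 − 17364/51815·R4.
R2 ← R2 + 167111/103630·R4.
R3 ← R3 + 50237/51815·R4.
Reading off the reduced rows gives u = 2, v = -1, w = 0, s = 5.

u = 2, v = -1, w = 0, s = 5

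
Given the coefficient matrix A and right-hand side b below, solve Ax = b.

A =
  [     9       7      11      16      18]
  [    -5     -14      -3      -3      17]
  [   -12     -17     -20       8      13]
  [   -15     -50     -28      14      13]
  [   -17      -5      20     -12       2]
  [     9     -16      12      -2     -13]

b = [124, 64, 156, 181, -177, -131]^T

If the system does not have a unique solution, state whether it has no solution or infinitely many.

x_1 = 2, x_2 = 1, x_3 = -5, x_4 = 4, x_5 = 5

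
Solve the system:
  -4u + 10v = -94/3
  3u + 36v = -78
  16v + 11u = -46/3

Row-reduce the augmented matrix:
R1 ← R1 / (-4).
R2 ← R2 − 3·R1.
R3 ← R3 − 11·R1.
R2 ← R2 / (87/2).
R1 ← R1 + 5/2·R2.
R3 ← R3 − 87/2·R2.
R3 reduces to 0 = 0, so the extra equation is consistent.
Reading off the reduced rows gives u = 2, v = -7/3.

u = 2, v = -7/3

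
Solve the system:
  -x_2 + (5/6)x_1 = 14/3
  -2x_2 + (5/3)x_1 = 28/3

Row-reduce:
R1 ← R1 / (5/6).
R2 ← R2 − 5/3·R1.
Rank is 1 with 2 unknowns, leaving x_2 free.

infinitely many solutions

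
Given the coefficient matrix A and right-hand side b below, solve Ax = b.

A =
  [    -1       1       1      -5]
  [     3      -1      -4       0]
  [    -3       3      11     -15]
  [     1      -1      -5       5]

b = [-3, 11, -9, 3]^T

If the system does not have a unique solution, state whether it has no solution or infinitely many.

infinitely many solutions

Row-reduce:
R1 ← R1 / (-1).
R2 ← R2 − 3·R1.
R3 ← R3 + 3·R1.
R4 ← R4 − 1·R1.
R2 ← R2 / (2).
R1 ← R1 + 1·R2.
R3 ← R3 / (8).
R1 ← R1 + 3/2·R3.
R2 ← R2 + 1/2·R3.
R4 ← R4 + 4·R3.
Rank is 3 with 4 unknowns, leaving x_4 free.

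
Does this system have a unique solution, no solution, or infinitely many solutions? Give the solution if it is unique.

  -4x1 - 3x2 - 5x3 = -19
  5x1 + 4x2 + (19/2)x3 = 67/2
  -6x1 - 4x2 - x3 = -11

no solution

Row-reduce:
R1 ← R1 / (-4).
R2 ← R2 − 5·R1.
R3 ← R3 + 6·R1.
R2 ← R2 / (1/4).
R1 ← R1 − 3/4·R2.
R3 ← R3 − 1/2·R2.
Row 3 reduces to 0 = -2, a contradiction. The system is inconsistent.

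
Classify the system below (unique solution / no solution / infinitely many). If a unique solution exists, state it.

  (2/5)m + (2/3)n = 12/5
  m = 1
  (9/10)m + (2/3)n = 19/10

Row-reduce:
R1 ← R1 / (2/5).
R2 ← R2 − 1·R1.
R3 ← R3 − 9/10·R1.
R2 ← R2 / (-5/3).
R1 ← R1 − 5/3·R2.
R3 ← R3 + 5/6·R2.
Row 3 reduces to 0 = -1, a contradiction. The system is inconsistent.

no solution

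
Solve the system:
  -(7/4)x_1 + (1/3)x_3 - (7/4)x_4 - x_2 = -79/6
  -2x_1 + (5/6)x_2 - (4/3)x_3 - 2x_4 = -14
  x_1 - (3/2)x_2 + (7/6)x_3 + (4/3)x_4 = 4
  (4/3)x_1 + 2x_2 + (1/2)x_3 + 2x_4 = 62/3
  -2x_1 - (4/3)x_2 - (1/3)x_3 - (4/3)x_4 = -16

Row-reduce:
R1 ← R1 / (-7/4).
R2 ← R2 + 2·R1.
R3 ← R3 − 1·R1.
R4 ← R4 − 4/3·R1.
R5 ← R5 + 2·R1.
R2 ← R2 / (83/42).
R1 ← R1 − 4/7·R2.
R3 ← R3 + 29/14·R2.
R4 ← R4 − 26/21·R2.
R5 ← R5 + 4/21·R2.
R3 ← R3 / (-73/166).
R1 ← R1 − 76/249·R3.
R2 ← R2 + 72/83·R3.
R4 ← R4 − 2731/1494·R3.
R5 ← R5 + 73/83·R3.
R4 ← R4 / (4045/1971).
R1 ← R1 − 809/657·R4.
R2 ← R2 + 48/73·R4.
R3 ← R3 + 166/219·R4.
Row 5 reduces to 0 = 4, a contradiction. The system is inconsistent.

no solution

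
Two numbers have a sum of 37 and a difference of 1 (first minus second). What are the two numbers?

first number: 19, second number: 18

Let x = first number, y = second number.
  x + y = 37
  x - y = 1
From equation 1: x = 37 − y.
Substitute into equation 2 and solve: y = 18.
Then x = 19.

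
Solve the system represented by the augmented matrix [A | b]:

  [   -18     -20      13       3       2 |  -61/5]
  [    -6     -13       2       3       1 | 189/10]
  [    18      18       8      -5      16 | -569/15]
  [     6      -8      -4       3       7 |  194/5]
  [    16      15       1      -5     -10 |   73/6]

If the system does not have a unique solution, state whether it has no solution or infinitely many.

x_1 = 3, x_2 = -5/2, x_3 = -1, x_4 = 8/3, x_5 = -8/5

Row-reduce the augmented matrix:
R1 ← R1 / (-18).
R2 ← R2 + 6·R1.
R3 ← R3 − 18·R1.
R4 ← R4 − 6·R1.
R5 ← R5 − 16·R1.
R2 ← R2 / (-19/3).
R1 ← R1 − 10/9·R2.
R3 ← R3 + 2·R2.
R4 ← R4 + 44/3·R2.
R5 ← R5 + 25/9·R2.
R3 ← R3 / (413/19).
R1 ← R1 + 43/38·R3.
R2 ← R2 − 7/19·R3.
R4 ← R4 − 109/19·R3.
R5 ← R5 − 258/19·R3.
R4 ← R4 / (26/413).
R1 ← R1 − 39/826·R4.
R2 ← R2 + 16/59·R4.
R3 ← R3 + 50/413·R4.
R5 ← R5 + 647/413·R4.
R5 ← R5 / (69/2).
R1 ← R1 + 3/4·R5.
R2 ← R2 − 9·R5.
R3 ← R3 − 5·R5.
R4 ← R4 − 69/2·R5.
Reading off the reduced rows gives x_1 = 3, x_2 = -5/2, x_3 = -1, x_4 = 8/3, x_5 = -8/5.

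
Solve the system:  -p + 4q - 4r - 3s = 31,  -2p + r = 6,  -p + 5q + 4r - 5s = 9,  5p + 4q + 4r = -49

p = -5, q = -2, r = -4, s = -6

Row-reduce the augmented matrix:
R1 ← R1 / (-1).
R2 ← R2 + 2·R1.
R3 ← R3 + 1·R1.
R4 ← R4 − 5·R1.
R2 ← R2 / (-8).
R1 ← R1 + 4·R2.
R3 ← R3 − 1·R2.
R4 ← R4 − 24·R2.
R3 ← R3 / (73/8).
R1 ← R1 + 1/2·R3.
R2 ← R2 + 9/8·R3.
R4 ← R4 − 11·R3.
R4 ← R4 / (329/73).
R1 ← R1 + 5/73·R4.
R2 ← R2 + 66/73·R4.
R3 ← R3 + 10/73·R4.
Reading off the reduced rows gives p = -5, q = -2, r = -4, s = -6.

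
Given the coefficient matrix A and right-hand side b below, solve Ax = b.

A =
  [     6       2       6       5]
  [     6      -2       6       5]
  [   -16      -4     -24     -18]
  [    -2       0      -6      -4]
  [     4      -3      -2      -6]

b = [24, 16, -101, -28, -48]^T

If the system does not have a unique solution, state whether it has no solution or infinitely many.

Row-reduce:
R1 ← R1 / (6).
R2 ← R2 − 6·R1.
R3 ← R3 + 16·R1.
R4 ← R4 + 2·R1.
R5 ← R5 − 4·R1.
R2 ← R2 / (-4).
R1 ← R1 − 1/3·R2.
R3 ← R3 − 4/3·R2.
R4 ← R4 − 2/3·R2.
R5 ← R5 + 13/3·R2.
R3 ← R3 / (-8).
R1 ← R1 − 1·R3.
R4 ← R4 + 4·R3.
R5 ← R5 + 6·R3.
Swap R4 and R5.
R4 ← R4 / (-35/6).
R1 ← R1 − 1/4·R4.
R3 ← R3 − 7/12·R4.
Row 5 reduces to 0 = -3/2, a contradiction. The system is inconsistent.

no solution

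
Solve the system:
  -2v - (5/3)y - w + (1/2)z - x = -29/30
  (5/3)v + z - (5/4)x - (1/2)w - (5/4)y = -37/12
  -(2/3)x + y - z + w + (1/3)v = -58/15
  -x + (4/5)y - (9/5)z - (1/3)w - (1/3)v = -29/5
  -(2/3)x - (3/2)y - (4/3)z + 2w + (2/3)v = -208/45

x = 3, y = 0, z = 5/3, w = 0, v = -3/5

Row-reduce the augmented matrix:
R1 ← R1 / (-1).
R2 ← R2 + 5/4·R1.
R3 ← R3 + 2/3·R1.
R4 ← R4 + 1·R1.
R5 ← R5 + 2/3·R1.
R2 ← R2 / (5/6).
R1 ← R1 − 5/3·R2.
R3 ← R3 − 19/9·R2.
R4 ← R4 − 37/15·R2.
R5 ← R5 + 7/18·R2.
R3 ← R3 / (-137/60).
R1 ← R1 + 5/4·R3.
R2 ← R2 − 9/20·R3.
R4 ← R4 + 341/100·R3.
R5 ← R5 + 179/120·R3.
R4 ← R4 / (-2476/2055).
R1 ← R1 + 51/137·R4.
R2 ← R2 − 117/137·R4.
R3 ← R3 − 14/137·R4.
R5 ← R5 − 2605/822·R4.
R5 ← R5 / (185089/11142).
R1 ← R1 + 1407/619·R5.
R2 ← R2 − 3155/619·R5.
R3 ← R3 − 7640/1857·R5.
R4 ← R4 + 1340/619·R5.
Reading off the reduced rows gives x = 3, y = 0, z = 5/3, w = 0, v = -3/5.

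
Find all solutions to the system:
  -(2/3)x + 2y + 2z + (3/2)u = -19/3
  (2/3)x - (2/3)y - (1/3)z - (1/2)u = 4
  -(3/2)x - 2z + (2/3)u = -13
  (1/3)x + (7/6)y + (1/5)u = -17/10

Row-reduce the augmented matrix:
R1 ← R1 / (-2/3).
R2 ← R2 − 2/3·R1.
R3 ← R3 + 3/2·R1.
R4 ← R4 − 1/3·R1.
R2 ← R2 / (4/3).
R1 ← R1 + 3·R2.
R3 ← R3 + 9/2·R2.
R4 ← R4 − 13/6·R2.
R3 ← R3 / (-7/8).
R1 ← R1 − 3/4·R3.
R2 ← R2 − 5/4·R3.
R4 ← R4 + 41/24·R3.
R4 ← R4 / (-4981/2520).
R1 ← R1 − 4/7·R4.
R2 ← R2 − 143/84·R4.
R3 ← R3 + 16/21·R4.
Reading off the reduced rows gives x = 2, y = -1, z = 3, u = -6.

x = 2, y = -1, z = 3, u = -6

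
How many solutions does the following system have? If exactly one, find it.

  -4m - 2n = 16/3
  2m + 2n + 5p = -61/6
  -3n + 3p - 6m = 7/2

m = -4/3, n = 0, p = -3/2

Row-reduce the augmented matrix:
R1 ← R1 / (-4).
R2 ← R2 − 2·R1.
R3 ← R3 + 6·R1.
R1 ← R1 − 1/2·R2.
R3 ← R3 / (3).
R1 ← R1 + 5/2·R3.
R2 ← R2 − 5·R3.
Reading off the reduced rows gives m = -4/3, n = 0, p = -3/2.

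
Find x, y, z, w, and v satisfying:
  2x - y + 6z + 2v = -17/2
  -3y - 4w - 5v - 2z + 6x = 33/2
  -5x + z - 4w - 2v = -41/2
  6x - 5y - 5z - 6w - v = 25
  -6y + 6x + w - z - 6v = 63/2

x = 2, y = -5/2, z = -5/2, w = 2, v = 0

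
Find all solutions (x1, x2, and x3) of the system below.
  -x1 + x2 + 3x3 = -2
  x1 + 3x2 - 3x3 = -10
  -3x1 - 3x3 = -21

x1 = 5, x2 = -3, x3 = 2

Row-reduce the augmented matrix:
R1 ← R1 / (-1).
R2 ← R2 − 1·R1.
R3 ← R3 + 3·R1.
R2 ← R2 / (4).
R1 ← R1 + 1·R2.
R3 ← R3 + 3·R2.
R3 ← R3 / (-12).
R1 ← R1 + 3·R3.
Reading off the reduced rows gives x1 = 5, x2 = -3, x3 = 2.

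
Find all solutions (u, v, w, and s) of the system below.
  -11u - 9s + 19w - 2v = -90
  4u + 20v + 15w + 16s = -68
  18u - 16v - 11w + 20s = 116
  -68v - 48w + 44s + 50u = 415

Row-reduce:
R1 ← R1 / (-11).
R2 ← R2 − 4·R1.
R3 ← R3 − 18·R1.
R4 ← R4 − 50·R1.
R2 ← R2 / (212/11).
R1 ← R1 − 2/11·R2.
R3 ← R3 + 212/11·R2.
R4 ← R4 + 848/11·R2.
R3 ← R3 / (42).
R1 ← R1 + 205/106·R3.
R2 ← R2 − 241/212·R3.
R4 ← R4 − 126·R3.
Row 4 reduces to 0 = -1, a contradiction. The system is inconsistent.

no solution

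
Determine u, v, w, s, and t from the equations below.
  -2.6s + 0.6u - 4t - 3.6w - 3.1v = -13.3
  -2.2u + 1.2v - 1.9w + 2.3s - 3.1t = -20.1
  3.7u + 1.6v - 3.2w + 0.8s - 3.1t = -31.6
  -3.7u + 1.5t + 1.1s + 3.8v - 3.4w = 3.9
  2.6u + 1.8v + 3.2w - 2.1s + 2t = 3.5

Row-reduce the augmented matrix:
R1 ← R1 / (3/5).
R2 ← R2 + 11/5·R1.
R3 ← R3 − 37/10·R1.
R4 ← R4 + 37/10·R1.
R5 ← R5 − 13/5·R1.
R2 ← R2 / (-61/6).
R1 ← R1 + 31/6·R2.
R3 ← R3 − 1243/60·R2.
R4 ← R4 + 919/60·R2.
R5 ← R5 − 457/30·R2.
R3 ← R3 / (-71793/6100).
R1 ← R1 − 1021/610·R3.
R2 ← R2 − 453/305·R3.
R4 ← R4 + 17391/6100·R3.
R5 ← R5 + 11667/3050·R3.
R4 ← R4 / (-1087217/239310).
R1 ← R1 + 25816/71793·R4.
R2 ← R2 − 23350/23931·R4.
R3 ← R3 + 12773/71793·R4.
R5 ← R5 + 562867/239310·R4.
R5 ← R5 / (-33864928/5436085).
R1 ← R1 + 928889/3261651·R5.
R2 ← R2 − 1560226/1087217·R5.
R3 ← R3 − 3143567/3261651·R5.
R4 ← R4 + 1709958/1087217·R5.
Reading off the reduced rows gives u = -2, v = -3, w = 0, s = -1, t = 6.

u = -2, v = -3, w = 0, s = -1, t = 6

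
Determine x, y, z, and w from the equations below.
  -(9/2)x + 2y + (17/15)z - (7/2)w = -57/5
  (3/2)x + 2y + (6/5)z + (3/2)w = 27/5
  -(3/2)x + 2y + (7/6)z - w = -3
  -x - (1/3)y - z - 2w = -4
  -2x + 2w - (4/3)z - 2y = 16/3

x = 1/3, y = 2, z = -3, w = 3

Row-reduce the augmented matrix:
R1 ← R1 / (-9/2).
R2 ← R2 − 3/2·R1.
R3 ← R3 + 3/2·R1.
R4 ← R4 + 1·R1.
R5 ← R5 + 2·R1.
R2 ← R2 / (8/3).
R1 ← R1 + 4/9·R2.
R3 ← R3 − 4/3·R2.
R4 ← R4 + 7/9·R2.
R5 ← R5 + 26/9·R2.
Swap R3 and R4.
R3 ← R3 / (-19/24).
R1 ← R1 − 1/90·R3.
R2 ← R2 − 71/120·R3.
R5 ← R5 + 23/180·R3.
Swap R4 and R5.
R4 ← R4 / (1168/285).
R1 ← R1 − 233/285·R4.
R2 ← R2 + 68/95·R4.
R3 ← R3 − 27/19·R4.
R5 reduces to 0 = 0, so the extra equation is consistent.
Reading off the reduced rows gives x = 1/3, y = 2, z = -3, w = 3.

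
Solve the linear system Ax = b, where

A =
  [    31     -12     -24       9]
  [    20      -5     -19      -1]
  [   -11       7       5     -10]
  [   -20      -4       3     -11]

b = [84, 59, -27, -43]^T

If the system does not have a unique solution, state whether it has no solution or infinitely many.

no solution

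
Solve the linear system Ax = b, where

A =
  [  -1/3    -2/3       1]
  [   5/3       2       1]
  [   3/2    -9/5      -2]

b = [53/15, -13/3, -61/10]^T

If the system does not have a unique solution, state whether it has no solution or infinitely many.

x_1 = -13/5, x_2 = -1, x_3 = 2

Row-reduce the augmented matrix:
R1 ← R1 / (-1/3).
R2 ← R2 − 5/3·R1.
R3 ← R3 − 3/2·R1.
R2 ← R2 / (-4/3).
R1 ← R1 − 2·R2.
R3 ← R3 + 24/5·R2.
R3 ← R3 / (-191/10).
R1 ← R1 − 6·R3.
R2 ← R2 + 9/2·R3.
Reading off the reduced rows gives x_1 = -13/5, x_2 = -1, x_3 = 2.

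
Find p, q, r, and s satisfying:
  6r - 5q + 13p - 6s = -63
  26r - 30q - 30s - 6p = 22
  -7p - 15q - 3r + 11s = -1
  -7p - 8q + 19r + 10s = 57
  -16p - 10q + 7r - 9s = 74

p = -5, q = 2, r = 2, s = 0

Row-reduce the augmented matrix:
R1 ← R1 / (13).
R2 ← R2 + 6·R1.
R3 ← R3 + 7·R1.
R4 ← R4 + 7·R1.
R5 ← R5 + 16·R1.
R2 ← R2 / (-420/13).
R1 ← R1 + 5/13·R2.
R3 ← R3 + 230/13·R2.
R4 ← R4 + 139/13·R2.
R5 ← R5 + 210/13·R2.
R3 ← R3 / (-326/21).
R1 ← R1 − 5/42·R3.
R2 ← R2 + 187/210·R3.
R4 ← R4 − 2669/210·R3.
R4 ← R4 / (63027/1630).
R1 ← R1 − 41/326·R4.
R2 ← R2 + 751/1630·R4.
R3 ← R3 + 270/163·R4.
R5 reduces to 0 = 0, so the extra equation is consistent.
Reading off the reduced rows gives p = -5, q = 2, r = 2, s = 0.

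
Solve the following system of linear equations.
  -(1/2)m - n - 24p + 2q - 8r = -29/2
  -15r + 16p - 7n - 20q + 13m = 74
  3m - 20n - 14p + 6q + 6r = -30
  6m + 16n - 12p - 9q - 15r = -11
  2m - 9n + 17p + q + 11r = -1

no solution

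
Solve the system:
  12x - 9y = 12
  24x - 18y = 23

Row-reduce:
R1 ← R1 / (12).
R2 ← R2 − 24·R1.
Row 2 reduces to 0 = -1, a contradiction. The system is inconsistent.

no solution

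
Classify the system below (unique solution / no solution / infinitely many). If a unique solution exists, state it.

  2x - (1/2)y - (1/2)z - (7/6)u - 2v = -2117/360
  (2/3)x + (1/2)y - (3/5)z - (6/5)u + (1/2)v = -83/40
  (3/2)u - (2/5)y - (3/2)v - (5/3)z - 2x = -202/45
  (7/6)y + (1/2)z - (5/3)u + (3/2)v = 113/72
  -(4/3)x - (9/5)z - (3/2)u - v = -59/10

Row-reduce the augmented matrix:
R1 ← R1 / (2).
R2 ← R2 − 2/3·R1.
R3 ← R3 + 2·R1.
R5 ← R5 + 4/3·R1.
R2 ← R2 / (2/3).
R1 ← R1 + 1/4·R2.
R3 ← R3 + 9/10·R2.
R4 ← R4 − 7/6·R2.
R5 ← R5 + 1/3·R2.
R3 ← R3 / (-1651/600).
R1 ← R1 + 33/80·R3.
R2 ← R2 + 13/20·R3.
R4 ← R4 − 151/120·R3.
R5 ← R5 + 47/20·R3.
R4 ← R4 / (-8849/14859).
R1 ← R1 + 5107/6604·R4.
R2 ← R2 + 395/381·R4.
R3 ← R3 − 457/1651·R4.
R5 ← R5 + 100687/49530·R4.
R5 ← R5 / (420141/88490).
R1 ← R1 − 27831/17698·R5.
R2 ← R2 − 41415/8849·R5.
R3 ← R3 − 342/8849·R5.
R4 ← R4 − 21129/8849·R5.
Reading off the reduced rows gives x = -3/5, y = -7/4, z = 7/3, u = 1/3, v = 2.

x = -3/5, y = -7/4, z = 7/3, u = 1/3, v = 2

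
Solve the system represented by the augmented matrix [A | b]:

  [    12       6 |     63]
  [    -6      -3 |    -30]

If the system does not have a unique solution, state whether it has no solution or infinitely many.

Row-reduce:
R1 ← R1 / (12).
R2 ← R2 + 6·R1.
Row 2 reduces to 0 = 3/2, a contradiction. The system is inconsistent.

no solution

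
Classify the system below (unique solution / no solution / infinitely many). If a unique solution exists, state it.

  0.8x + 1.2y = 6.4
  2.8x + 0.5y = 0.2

Row-reduce the augmented matrix:
R1 ← R1 / (4/5).
R2 ← R2 − 14/5·R1.
R2 ← R2 / (-37/10).
R1 ← R1 − 3/2·R2.
Reading off the reduced rows gives x = -1, y = 6.

x = -1, y = 6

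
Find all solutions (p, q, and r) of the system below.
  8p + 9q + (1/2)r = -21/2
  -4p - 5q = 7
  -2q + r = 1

no solution

Row-reduce:
R1 ← R1 / (8).
R2 ← R2 + 4·R1.
R2 ← R2 / (-1/2).
R1 ← R1 − 9/8·R2.
R3 ← R3 + 2·R2.
Row 3 reduces to 0 = -6, a contradiction. The system is inconsistent.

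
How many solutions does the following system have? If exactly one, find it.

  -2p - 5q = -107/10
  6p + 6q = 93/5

Row-reduce the augmented matrix:
R1 ← R1 / (-2).
R2 ← R2 − 6·R1.
R2 ← R2 / (-9).
R1 ← R1 − 5/2·R2.
Reading off the reduced rows gives p = 8/5, q = 3/2.

p = 8/5, q = 3/2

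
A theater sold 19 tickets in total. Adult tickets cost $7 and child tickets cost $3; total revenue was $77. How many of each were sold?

Let a = adult tickets, c = child tickets.
  a + c = 19
  7a + 3c = 77
Row-reduce the augmented matrix:
R2 ← R2 − 7·R1.
R2 ← R2 / (-4).
R1 ← R1 − 1·R2.
Reading off the reduced rows gives a = 5, c = 14.

adult tickets: 5, child tickets: 14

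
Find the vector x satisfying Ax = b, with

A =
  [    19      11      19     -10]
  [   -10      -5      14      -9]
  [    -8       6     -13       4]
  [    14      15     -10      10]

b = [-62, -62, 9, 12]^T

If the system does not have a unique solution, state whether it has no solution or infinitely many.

x_1 = 3, x_2 = -4, x_3 = -5, x_4 = -2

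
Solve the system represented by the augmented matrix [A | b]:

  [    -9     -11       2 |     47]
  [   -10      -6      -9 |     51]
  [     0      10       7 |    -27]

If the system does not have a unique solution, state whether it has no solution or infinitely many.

x_1 = -3, x_2 = -2, x_3 = -1

Row-reduce the augmented matrix:
R1 ← R1 / (-9).
R2 ← R2 + 10·R1.
R2 ← R2 / (56/9).
R1 ← R1 − 11/9·R2.
R3 ← R3 − 10·R2.
R3 ← R3 / (701/28).
R1 ← R1 − 111/56·R3.
R2 ← R2 + 101/56·R3.
Reading off the reduced rows gives x_1 = -3, x_2 = -2, x_3 = -1.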